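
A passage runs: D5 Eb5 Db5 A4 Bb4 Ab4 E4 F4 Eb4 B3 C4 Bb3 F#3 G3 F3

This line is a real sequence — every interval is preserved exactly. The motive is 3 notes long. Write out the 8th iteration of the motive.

D#2 E2 D2

The 3-note cells begin on D5, A4, E4, B3, F#3 — each down a 4th from the last.
Continuing the starts: C#3 → G#2 → D#2.
Statement 8 starts on D#2 and keeps the same exact contour: D#2 E2 D2.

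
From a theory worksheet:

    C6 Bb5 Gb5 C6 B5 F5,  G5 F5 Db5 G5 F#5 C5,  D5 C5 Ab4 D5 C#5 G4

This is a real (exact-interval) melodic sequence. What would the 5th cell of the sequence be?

Unit = 6 notes; the statements start on C6, G5, D5, moving down a 4th each time.
Carrying on: A4 → E4.
Statement 5 starts on E4 and keeps the same exact contour: E4 D4 Bb3 E4 D#4 A3.

E4 D4 Bb3 E4 D#4 A3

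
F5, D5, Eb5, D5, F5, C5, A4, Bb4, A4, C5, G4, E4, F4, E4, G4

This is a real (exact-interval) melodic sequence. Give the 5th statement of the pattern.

Unit = 5 notes; the statements start on F5, C5, G4, moving down a 4th each time.
Extending down a 4th: D4 → A3.
So cell 5 is A3 F#3 G3 F#3 A3.

A3 F#3 G3 F#3 A3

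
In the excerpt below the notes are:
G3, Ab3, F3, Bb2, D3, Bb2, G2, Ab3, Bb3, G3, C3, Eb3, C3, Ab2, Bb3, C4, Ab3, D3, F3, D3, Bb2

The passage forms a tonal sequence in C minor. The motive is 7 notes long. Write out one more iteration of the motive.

C4 D4 Bb3 Eb3 G3 Eb3 C3

The 7-note cells begin on G3, Ab3, Bb3 — each up a 2nd from the last.
From C4 the diatonic shape gives C4 D4 Bb3 Eb3 G3 Eb3 C3.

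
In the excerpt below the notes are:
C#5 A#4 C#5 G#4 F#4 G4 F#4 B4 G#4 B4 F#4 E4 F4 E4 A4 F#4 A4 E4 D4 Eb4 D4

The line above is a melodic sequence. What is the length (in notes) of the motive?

There are 21 notes; a 7-note unit gives 3 cells:
C#5 A#4 C#5 G#4 F#4 G4 F#4 | B4 G#4 B4 F#4 E4 F4 E4 | A4 F#4 A4 E4 D4 Eb4 D4
That's a consistent down a 2nd shift per cell, and no other grouping gives one.

7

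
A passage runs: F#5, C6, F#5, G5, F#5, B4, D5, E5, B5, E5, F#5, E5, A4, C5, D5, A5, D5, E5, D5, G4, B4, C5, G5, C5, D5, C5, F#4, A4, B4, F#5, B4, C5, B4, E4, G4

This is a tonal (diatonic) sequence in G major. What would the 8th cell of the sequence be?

The 7-note cells begin on F#5, E5, D5, C5, B4 — each down a 2nd from the last.
Carrying on: A4 → G4 → F#4.
From F#4 the diatonic shape gives F#4 C5 F#4 G4 F#4 B3 D4.

F#4 C5 F#4 G4 F#4 B3 D4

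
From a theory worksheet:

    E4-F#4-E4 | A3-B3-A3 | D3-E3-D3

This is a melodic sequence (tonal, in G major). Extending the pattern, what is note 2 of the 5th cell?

D2

Grouping in 3s, the 2nd note of each cell is F#4, B3, E3.
Each moves down a 5th. Continuing: A2 → D2.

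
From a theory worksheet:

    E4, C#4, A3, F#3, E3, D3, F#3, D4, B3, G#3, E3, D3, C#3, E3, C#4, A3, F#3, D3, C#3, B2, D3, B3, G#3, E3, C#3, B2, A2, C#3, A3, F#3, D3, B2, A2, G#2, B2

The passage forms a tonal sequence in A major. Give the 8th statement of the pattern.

E3 C#3 A2 F#2 E2 D2 F#2

Unit = 7 notes; the statements start on E4, D4, C#4, B3, A3, moving down a 2nd each time.
Continuing the starts: G#3 → F#3 → E3.
So cell 8 is E3 C#3 A2 F#2 E2 D2 F#2.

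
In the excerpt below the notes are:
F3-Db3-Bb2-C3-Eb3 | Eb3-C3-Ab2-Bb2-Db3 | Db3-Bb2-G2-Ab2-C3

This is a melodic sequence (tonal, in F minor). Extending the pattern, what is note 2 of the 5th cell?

Grouping in 5s, the 2nd note of each cell is Db3, C3, Bb2.
Each moves down a 2nd. Continuing: Ab2 → G2.

G2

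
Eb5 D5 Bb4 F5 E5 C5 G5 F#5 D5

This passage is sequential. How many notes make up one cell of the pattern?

3

9 notes total. Splitting into 3 groups of 3:
Eb5 D5 Bb4 | F5 E5 C5 | G5 F#5 D5
Each cell is the previous one up a 2nd — so the unit is 3 notes.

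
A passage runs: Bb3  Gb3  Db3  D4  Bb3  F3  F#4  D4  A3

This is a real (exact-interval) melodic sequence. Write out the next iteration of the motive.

With a 3-note motive the entries are Bb3, D4, F#4, each up a 3rd from the previous.
From A#4 the exact shape gives A#4 F#4 C#4.

A#4 F#4 C#4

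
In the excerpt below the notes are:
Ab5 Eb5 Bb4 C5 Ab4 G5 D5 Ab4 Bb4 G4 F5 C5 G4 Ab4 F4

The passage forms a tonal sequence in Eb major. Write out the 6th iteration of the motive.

C5 G4 D4 Eb4 C4

With a 5-note motive the entries are Ab5, G5, F5, each down a 2nd from the previous.
Continuing the starts: Eb5 → D5 → C5.
So cell 6 is C5 G4 D4 Eb4 C4.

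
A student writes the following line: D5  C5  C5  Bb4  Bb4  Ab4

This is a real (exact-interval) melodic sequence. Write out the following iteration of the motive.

The 2-note cells begin on D5, C5, Bb4 — each down a 2nd from the last.
From Ab4 the exact shape gives Ab4 Gb4.

Ab4 Gb4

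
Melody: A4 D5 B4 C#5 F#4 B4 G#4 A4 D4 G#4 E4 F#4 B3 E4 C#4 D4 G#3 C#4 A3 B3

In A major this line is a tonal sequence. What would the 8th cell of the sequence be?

Taking 4-note groups, the heads are A4, F#4, D4, B3, G#3: the pattern moves down a 3rd.
Continuing the starts: E3 → C#3 → A2.
Statement 8 starts on A2 and keeps the same diatonic contour: A2 D3 B2 C#3.

A2 D3 B2 C#3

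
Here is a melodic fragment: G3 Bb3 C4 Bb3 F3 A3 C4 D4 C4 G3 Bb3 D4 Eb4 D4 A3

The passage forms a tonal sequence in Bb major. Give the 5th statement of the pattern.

D4 F4 G4 F4 C4

Taking 5-note groups, the heads are G3, A3, Bb3: the pattern moves up a 2nd.
Carrying on: C4 → D4.
So cell 5 is D4 F4 G4 F4 C4.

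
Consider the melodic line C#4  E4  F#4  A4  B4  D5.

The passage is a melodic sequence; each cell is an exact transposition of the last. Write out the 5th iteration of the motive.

A5 C6

The 2-note cells begin on C#4, F#4, B4 — each up a 4th from the last.
Extending up a 4th: E5 → A5.
So cell 5 is A5 C6.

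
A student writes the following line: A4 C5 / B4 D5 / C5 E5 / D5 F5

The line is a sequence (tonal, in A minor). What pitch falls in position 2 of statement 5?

G5

The unit is 2 notes. Position-2 pitches of the 4 shown cells: C5, D5, E5, F5.
Each moves up a 2nd; the next is G5.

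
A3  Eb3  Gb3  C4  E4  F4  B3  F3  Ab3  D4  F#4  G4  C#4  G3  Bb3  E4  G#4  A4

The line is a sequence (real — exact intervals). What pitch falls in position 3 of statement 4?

C4

With 6-note cells, note 3 of each statement runs Gb3, Ab3, Bb3.
Each moves up a 2nd; the next is C4.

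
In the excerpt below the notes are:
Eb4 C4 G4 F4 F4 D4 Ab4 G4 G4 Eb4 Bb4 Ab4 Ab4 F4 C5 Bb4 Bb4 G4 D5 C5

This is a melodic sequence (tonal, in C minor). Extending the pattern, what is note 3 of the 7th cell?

Grouping in 4s, the 3rd note of each cell is G4, Ab4, Bb4, C5, D5.
Each moves up a 2nd. Continuing: Eb5 → F5.

F5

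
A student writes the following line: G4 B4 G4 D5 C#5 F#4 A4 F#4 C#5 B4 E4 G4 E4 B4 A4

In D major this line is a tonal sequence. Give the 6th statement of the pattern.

The 5-note cells begin on G4, F#4, E4 — each down a 2nd from the last.
Extending down a 2nd: D4 → C#4 → B3.
From B3 the diatonic shape gives B3 D4 B3 F#4 E4.

B3 D4 B3 F#4 E4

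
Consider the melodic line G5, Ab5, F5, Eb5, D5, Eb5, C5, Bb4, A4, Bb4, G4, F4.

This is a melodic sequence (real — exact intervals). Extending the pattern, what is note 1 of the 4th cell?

E4

The unit is 4 notes. Position-1 pitches of the 3 shown cells: G5, D5, A4.
Each moves down a 4th; the next is E4.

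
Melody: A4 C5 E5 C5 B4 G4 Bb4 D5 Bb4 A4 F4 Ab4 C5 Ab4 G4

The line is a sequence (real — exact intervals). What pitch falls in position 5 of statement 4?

F4

The unit is 5 notes. Position-5 pitches of the 3 shown cells: B4, A4, G4.
Each moves down a 2nd; the next is F4.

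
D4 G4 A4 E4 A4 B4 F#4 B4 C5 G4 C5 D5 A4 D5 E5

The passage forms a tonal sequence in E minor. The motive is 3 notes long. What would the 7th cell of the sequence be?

Taking 3-note groups, the heads are D4, E4, F#4, G4, A4: the pattern moves up a 2nd.
Extending up a 2nd: B4 → C5.
Statement 7 starts on C5 and keeps the same diatonic contour: C5 F#5 G5.

C5 F#5 G5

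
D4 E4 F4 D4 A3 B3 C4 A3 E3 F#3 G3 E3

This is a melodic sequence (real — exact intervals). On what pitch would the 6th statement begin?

Unit = 4 notes; the statements start on D4, A3, E3, moving down a 4th each time.
Continuing: B2 → F#2 → C#2. Statement 6 starts on C#2.

C#2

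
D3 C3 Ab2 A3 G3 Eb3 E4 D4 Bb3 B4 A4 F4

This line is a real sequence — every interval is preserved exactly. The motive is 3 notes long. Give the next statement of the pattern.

Taking 3-note groups, the heads are D3, A3, E4, B4: the pattern moves up a 5th.
From F#5 the exact shape gives F#5 E5 C5.

F#5 E5 C5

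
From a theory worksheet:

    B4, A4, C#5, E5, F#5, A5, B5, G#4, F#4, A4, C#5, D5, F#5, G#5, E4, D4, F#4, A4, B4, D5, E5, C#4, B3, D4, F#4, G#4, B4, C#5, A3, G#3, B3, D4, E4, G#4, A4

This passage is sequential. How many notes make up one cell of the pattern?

7

There are 35 notes; a 7-note unit gives 5 cells:
B4 A4 C#5 E5 F#5 A5 B5 | G#4 F#4 A4 C#5 D5 F#5 G#5 | E4 D4 F#4 A4 B4 D5 E5 | C#4 B3 D4 F#4 G#4 B4 C#5 | A3 G#3 B3 D4 E4 G#4 A4
Each cell is the previous one down a 3rd — so the unit is 7 notes.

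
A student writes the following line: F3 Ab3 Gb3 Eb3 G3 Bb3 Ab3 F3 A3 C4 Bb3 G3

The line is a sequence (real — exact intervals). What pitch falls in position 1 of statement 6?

Grouping in 4s, the 1st note of each cell is F3, G3, A3.
Carrying that up a 2nd forward: B3 → C#4 → D#4.

D#4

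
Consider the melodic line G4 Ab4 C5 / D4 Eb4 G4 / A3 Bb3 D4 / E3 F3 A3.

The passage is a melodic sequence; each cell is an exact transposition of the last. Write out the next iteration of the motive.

B2 C3 E3

The 3-note cells begin on G4, D4, A3, E3 — each down a 4th from the last.
So cell 5 is B2 C3 E3.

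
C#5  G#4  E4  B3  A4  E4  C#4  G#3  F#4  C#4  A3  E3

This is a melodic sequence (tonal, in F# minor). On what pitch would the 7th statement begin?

E3

With a 4-note motive the entries are C#5, A4, F#4, each down a 3rd from the previous.
Continuing: D4 → B3 → G#3 → E3. Statement 7 starts on E3.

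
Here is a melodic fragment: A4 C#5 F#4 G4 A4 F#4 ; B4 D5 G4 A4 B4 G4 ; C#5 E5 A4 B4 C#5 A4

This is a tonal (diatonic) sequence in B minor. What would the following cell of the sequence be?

The 6-note cells begin on A4, B4, C#5 — each up a 2nd from the last.
From D5 the diatonic shape gives D5 F#5 B4 C#5 D5 B4.

D5 F#5 B4 C#5 D5 B4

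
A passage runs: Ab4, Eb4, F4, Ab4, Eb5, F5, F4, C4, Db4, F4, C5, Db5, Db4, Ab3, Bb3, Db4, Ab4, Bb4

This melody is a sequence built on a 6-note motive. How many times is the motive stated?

18 notes in groups of 6 gives 18/6 = 3 statements.
Starts: Ab4, F4, Db4 — each down a 3rd.

3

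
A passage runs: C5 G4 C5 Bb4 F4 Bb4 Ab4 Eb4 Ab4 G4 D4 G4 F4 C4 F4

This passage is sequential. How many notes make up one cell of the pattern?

3

Try groups of 3 (5 cells in 15 notes):
C5 G4 C5 | Bb4 F4 Bb4 | Ab4 Eb4 Ab4 | G4 D4 G4 | F4 C4 F4
That's a consistent down a 2nd shift per cell, and no other grouping gives one.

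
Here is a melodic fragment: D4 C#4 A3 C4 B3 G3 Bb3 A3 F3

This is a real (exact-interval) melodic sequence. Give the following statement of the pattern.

Ab3 G3 Eb3

Unit = 3 notes; the statements start on D4, C4, Bb3, moving down a 2nd each time.
Statement 4 starts on Ab3 and keeps the same exact contour: Ab3 G3 Eb3.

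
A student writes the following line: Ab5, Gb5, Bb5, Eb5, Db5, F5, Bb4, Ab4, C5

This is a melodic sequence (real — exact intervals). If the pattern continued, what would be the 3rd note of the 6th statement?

A3

The unit is 3 notes. Position-3 pitches of the 3 shown cells: Bb5, F5, C5.
Each moves down a 4th. Continuing: G4 → D4 → A3.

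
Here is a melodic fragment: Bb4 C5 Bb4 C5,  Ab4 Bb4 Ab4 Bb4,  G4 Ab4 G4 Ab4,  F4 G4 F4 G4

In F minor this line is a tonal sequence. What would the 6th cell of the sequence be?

Db4 Eb4 Db4 Eb4

The 4-note cells begin on Bb4, Ab4, G4, F4 — each down a 2nd from the last.
Continuing the starts: Eb4 → Db4.
So cell 6 is Db4 Eb4 Db4 Eb4.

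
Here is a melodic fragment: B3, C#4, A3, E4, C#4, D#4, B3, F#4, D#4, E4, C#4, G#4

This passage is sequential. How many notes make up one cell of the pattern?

There are 12 notes; a 4-note unit gives 3 cells:
B3 C#4 A3 E4 | C#4 D#4 B3 F#4 | D#4 E4 C#4 G#4
That's a consistent up a 2nd shift per cell, and no other grouping gives one.

4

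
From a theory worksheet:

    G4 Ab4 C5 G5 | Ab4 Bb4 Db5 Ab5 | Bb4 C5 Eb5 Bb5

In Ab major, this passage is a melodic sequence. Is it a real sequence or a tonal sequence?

Every note is diatonic to Ab major.
Cell 1 has +1 semitones from note 1 to 2, but cell 2 has +2 — the interval quality changes while the contour stays the same, which is the hallmark of a tonal sequence.

tonal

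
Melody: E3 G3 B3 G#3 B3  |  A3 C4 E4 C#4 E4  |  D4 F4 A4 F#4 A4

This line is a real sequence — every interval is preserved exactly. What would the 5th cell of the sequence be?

Taking 5-note groups, the heads are E3, A3, D4: the pattern moves up a 4th.
Carrying on: G4 → C5.
From C5 the exact shape gives C5 Eb5 G5 E5 G5.

C5 Eb5 G5 E5 G5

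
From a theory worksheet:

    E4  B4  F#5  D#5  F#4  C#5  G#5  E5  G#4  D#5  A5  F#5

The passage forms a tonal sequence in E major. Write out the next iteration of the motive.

Taking 4-note groups, the heads are E4, F#4, G#4: the pattern moves up a 2nd.
From A4 the diatonic shape gives A4 E5 B5 G#5.

A4 E5 B5 G#5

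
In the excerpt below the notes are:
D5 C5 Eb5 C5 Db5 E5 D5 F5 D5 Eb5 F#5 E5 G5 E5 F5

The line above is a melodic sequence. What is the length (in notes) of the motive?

There are 15 notes; a 5-note unit gives 3 cells:
D5 C5 Eb5 C5 Db5 | E5 D5 F5 D5 Eb5 | F#5 E5 G5 E5 F5
Each cell is the previous one up a 2nd — so the unit is 5 notes.

5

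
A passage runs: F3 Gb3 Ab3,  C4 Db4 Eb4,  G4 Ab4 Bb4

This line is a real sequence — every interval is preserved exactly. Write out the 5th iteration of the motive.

A5 Bb5 C6

Taking 3-note groups, the heads are F3, C4, G4: the pattern moves up a 5th.
Extending up a 5th: D5 → A5.
Statement 5 starts on A5 and keeps the same exact contour: A5 Bb5 C6.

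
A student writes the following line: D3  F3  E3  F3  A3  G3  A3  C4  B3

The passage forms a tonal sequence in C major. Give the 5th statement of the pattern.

E4 G4 F4

The 3-note cells begin on D3, F3, A3 — each up a 3rd from the last.
Carrying on: C4 → E4.
Statement 5 starts on E4 and keeps the same diatonic contour: E4 G4 F4.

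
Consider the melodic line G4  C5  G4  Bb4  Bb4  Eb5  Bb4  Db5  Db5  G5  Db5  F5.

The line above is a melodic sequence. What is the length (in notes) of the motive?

12 notes total. Splitting into 3 groups of 4:
G4 C5 G4 Bb4 | Bb4 Eb5 Bb4 Db5 | Db5 G5 Db5 F5
Each cell is the previous one up a 3rd — so the unit is 4 notes.

4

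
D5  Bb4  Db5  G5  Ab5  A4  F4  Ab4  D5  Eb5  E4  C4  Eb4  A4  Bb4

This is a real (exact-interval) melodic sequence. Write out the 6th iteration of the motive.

With a 5-note motive the entries are D5, A4, E4, each down a 4th from the previous.
Extending down a 4th: B3 → F#3 → C#3.
Statement 6 starts on C#3 and keeps the same exact contour: C#3 A2 C3 F#3 G3.

C#3 A2 C3 F#3 G3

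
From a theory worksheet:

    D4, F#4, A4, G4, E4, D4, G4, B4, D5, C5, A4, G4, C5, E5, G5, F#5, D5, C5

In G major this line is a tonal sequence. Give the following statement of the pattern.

F#5 A5 C6 B5 G5 F#5

Taking 6-note groups, the heads are D4, G4, C5: the pattern moves up a 4th.
From F#5 the diatonic shape gives F#5 A5 C6 B5 G5 F#5.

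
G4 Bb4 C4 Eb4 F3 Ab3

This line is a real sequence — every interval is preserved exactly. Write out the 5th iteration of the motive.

Eb2 Gb2

Taking 2-note groups, the heads are G4, C4, F3: the pattern moves down a 5th.
Extending down a 5th: Bb2 → Eb2.
Statement 5 starts on Eb2 and keeps the same exact contour: Eb2 Gb2.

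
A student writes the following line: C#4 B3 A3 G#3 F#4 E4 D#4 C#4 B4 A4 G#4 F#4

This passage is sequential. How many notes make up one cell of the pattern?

12 notes total. Splitting into 3 groups of 4:
C#4 B3 A3 G#3 | F#4 E4 D#4 C#4 | B4 A4 G#4 F#4
Each cell is the previous one up a 4th — so the unit is 4 notes.

4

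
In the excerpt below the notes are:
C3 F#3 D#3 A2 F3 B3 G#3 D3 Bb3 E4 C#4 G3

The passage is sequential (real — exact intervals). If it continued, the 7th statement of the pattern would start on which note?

Unit = 4 notes; the statements start on C3, F3, Bb3, moving up a 4th each time.
Extending the heads up a 4th: Eb4 → Ab4 → Db5 → Gb5.

Gb5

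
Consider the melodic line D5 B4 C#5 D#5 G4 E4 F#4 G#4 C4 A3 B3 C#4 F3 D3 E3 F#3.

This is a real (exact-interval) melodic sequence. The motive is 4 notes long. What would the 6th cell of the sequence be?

Taking 4-note groups, the heads are D5, G4, C4, F3: the pattern moves down a 5th.
Carrying on: Bb2 → Eb2.
Statement 6 starts on Eb2 and keeps the same exact contour: Eb2 C2 D2 E2.

Eb2 C2 D2 E2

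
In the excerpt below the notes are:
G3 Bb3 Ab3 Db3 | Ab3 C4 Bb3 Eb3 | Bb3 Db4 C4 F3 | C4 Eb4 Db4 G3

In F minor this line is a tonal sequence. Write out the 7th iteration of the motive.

Taking 4-note groups, the heads are G3, Ab3, Bb3, C4: the pattern moves up a 2nd.
Extending up a 2nd: Db4 → Eb4 → F4.
Statement 7 starts on F4 and keeps the same diatonic contour: F4 Ab4 G4 C4.

F4 Ab4 G4 C4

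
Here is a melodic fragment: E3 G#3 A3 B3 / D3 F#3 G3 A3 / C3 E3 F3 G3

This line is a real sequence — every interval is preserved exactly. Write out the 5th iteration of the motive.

Ab2 C3 Db3 Eb3

The 4-note cells begin on E3, D3, C3 — each down a 2nd from the last.
Continuing the starts: Bb2 → Ab2.
So cell 5 is Ab2 C3 Db3 Eb3.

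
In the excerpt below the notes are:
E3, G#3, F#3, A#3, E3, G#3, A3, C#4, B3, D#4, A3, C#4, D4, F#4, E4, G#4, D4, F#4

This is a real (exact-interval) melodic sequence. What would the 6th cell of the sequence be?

Unit = 6 notes; the statements start on E3, A3, D4, moving up a 4th each time.
Carrying on: G4 → C5 → F5.
Statement 6 starts on F5 and keeps the same exact contour: F5 A5 G5 B5 F5 A5.

F5 A5 G5 B5 F5 A5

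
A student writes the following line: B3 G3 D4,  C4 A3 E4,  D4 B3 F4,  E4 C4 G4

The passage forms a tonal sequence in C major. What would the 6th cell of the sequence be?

Taking 3-note groups, the heads are B3, C4, D4, E4: the pattern moves up a 2nd.
Extending up a 2nd: F4 → G4.
So cell 6 is G4 E4 B4.

G4 E4 B4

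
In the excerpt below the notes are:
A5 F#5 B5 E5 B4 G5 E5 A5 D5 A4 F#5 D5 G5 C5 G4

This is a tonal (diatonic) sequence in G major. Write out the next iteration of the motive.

E5 C5 F#5 B4 F#4

Unit = 5 notes; the statements start on A5, G5, F#5, moving down a 2nd each time.
From E5 the diatonic shape gives E5 C5 F#5 B4 F#4.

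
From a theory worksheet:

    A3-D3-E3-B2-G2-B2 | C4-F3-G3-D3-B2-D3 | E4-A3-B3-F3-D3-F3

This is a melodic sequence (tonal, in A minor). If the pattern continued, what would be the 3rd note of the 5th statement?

Grouping in 6s, the 3rd note of each cell is E3, G3, B3.
Carrying that up a 3rd forward: D4 → F4.

F4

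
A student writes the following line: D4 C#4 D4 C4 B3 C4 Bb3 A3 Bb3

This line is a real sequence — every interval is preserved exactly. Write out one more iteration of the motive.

Ab3 G3 Ab3

With a 3-note motive the entries are D4, C4, Bb3, each down a 2nd from the previous.
Statement 4 starts on Ab3 and keeps the same exact contour: Ab3 G3 Ab3.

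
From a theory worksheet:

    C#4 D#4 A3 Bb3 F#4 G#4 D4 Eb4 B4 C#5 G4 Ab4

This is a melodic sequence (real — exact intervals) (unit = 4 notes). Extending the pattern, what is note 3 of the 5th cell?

F5

With 4-note cells, note 3 of each statement runs A3, D4, G4.
Extending up a 4th: C5 → F5.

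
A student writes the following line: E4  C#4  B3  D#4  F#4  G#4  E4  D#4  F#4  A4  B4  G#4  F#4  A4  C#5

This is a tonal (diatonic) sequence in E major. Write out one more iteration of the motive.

Unit = 5 notes; the statements start on E4, G#4, B4, moving up a 3rd each time.
So cell 4 is D#5 B4 A4 C#5 E5.

D#5 B4 A4 C#5 E5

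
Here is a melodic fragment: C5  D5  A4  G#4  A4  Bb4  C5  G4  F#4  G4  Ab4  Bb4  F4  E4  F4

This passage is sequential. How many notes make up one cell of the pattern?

5

There are 15 notes; a 5-note unit gives 3 cells:
C5 D5 A4 G#4 A4 | Bb4 C5 G4 F#4 G4 | Ab4 Bb4 F4 E4 F4
Each cell is the previous one down a 2nd — so the unit is 5 notes.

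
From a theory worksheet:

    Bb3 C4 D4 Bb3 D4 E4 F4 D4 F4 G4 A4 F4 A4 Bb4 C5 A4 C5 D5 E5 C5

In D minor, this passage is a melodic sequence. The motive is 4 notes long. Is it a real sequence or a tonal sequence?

tonal

Every note is diatonic to D minor.
Cell 1 has +2 semitones from note 2 to 3, but cell 2 has +1 — the interval quality changes while the contour stays the same, which is the hallmark of a tonal sequence.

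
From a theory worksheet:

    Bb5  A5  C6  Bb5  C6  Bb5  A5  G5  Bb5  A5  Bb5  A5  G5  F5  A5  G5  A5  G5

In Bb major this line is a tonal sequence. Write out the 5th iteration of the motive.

Unit = 6 notes; the statements start on Bb5, A5, G5, moving down a 2nd each time.
Extending down a 2nd: F5 → Eb5.
From Eb5 the diatonic shape gives Eb5 D5 F5 Eb5 F5 Eb5.

Eb5 D5 F5 Eb5 F5 Eb5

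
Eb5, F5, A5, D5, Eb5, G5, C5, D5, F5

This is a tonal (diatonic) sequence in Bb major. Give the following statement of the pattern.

Taking 3-note groups, the heads are Eb5, D5, C5: the pattern moves down a 2nd.
So cell 4 is Bb4 C5 Eb5.

Bb4 C5 Eb5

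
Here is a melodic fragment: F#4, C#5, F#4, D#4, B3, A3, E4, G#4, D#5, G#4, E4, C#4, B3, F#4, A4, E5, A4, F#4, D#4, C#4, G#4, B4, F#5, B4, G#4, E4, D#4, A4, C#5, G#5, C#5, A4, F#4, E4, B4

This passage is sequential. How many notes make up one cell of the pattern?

7

There are 35 notes; a 7-note unit gives 5 cells:
F#4 C#5 F#4 D#4 B3 A3 E4 | G#4 D#5 G#4 E4 C#4 B3 F#4 | A4 E5 A4 F#4 D#4 C#4 G#4 | B4 F#5 B4 G#4 E4 D#4 A4 | C#5 G#5 C#5 A4 F#4 E4 B4
That's a consistent up a 2nd shift per cell, and no other grouping gives one.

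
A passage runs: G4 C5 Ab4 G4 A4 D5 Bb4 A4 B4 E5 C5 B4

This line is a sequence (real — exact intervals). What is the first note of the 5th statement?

D#5

With a 4-note motive the entries are G4, A4, B4, each up a 2nd from the previous.
Extending the heads up a 2nd: C#5 → D#5.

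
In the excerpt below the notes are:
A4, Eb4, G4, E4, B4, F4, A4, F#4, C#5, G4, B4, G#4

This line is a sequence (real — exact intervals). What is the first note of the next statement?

D#5

Taking 4-note groups, the heads are A4, B4, C#5: the pattern moves up a 2nd.
The next head, up a 2nd from C#5, is D#5.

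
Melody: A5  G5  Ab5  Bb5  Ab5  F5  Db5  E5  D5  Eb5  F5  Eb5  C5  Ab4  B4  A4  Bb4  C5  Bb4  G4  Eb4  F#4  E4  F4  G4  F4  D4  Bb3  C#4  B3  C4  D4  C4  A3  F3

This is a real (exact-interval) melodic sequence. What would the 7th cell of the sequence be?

D#3 C#3 D3 E3 D3 B2 G2

The 7-note cells begin on A5, E5, B4, F#4, C#4 — each down a 4th from the last.
Continuing the starts: G#3 → D#3.
From D#3 the exact shape gives D#3 C#3 D3 E3 D3 B2 G2.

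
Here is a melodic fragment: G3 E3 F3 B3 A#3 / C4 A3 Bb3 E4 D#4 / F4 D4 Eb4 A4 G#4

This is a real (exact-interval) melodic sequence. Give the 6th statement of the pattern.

With a 5-note motive the entries are G3, C4, F4, each up a 4th from the previous.
Continuing the starts: Bb4 → Eb5 → Ab5.
Statement 6 starts on Ab5 and keeps the same exact contour: Ab5 F5 Gb5 C6 B5.

Ab5 F5 Gb5 C6 B5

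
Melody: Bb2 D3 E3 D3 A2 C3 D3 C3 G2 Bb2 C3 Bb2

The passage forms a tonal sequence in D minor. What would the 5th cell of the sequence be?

Unit = 4 notes; the statements start on Bb2, A2, G2, moving down a 2nd each time.
Carrying on: F2 → E2.
So cell 5 is E2 G2 A2 G2.

E2 G2 A2 G2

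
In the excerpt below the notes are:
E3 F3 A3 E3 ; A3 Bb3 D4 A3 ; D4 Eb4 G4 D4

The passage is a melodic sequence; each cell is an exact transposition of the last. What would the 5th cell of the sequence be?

C5 Db5 F5 C5

With a 4-note motive the entries are E3, A3, D4, each up a 4th from the previous.
Continuing the starts: G4 → C5.
Statement 5 starts on C5 and keeps the same exact contour: C5 Db5 F5 C5.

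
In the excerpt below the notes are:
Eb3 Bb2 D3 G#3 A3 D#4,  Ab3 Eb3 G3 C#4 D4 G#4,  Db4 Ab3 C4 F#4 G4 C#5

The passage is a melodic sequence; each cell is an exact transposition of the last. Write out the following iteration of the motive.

The 6-note cells begin on Eb3, Ab3, Db4 — each up a 4th from the last.
So cell 4 is Gb4 Db4 F4 B4 C5 F#5.

Gb4 Db4 F4 B4 C5 F#5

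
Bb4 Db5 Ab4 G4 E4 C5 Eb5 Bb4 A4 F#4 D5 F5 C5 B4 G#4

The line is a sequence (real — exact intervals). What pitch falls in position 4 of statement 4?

With 5-note cells, note 4 of each statement runs G4, A4, B4.
Each moves up a 2nd; the next is C#5.

C#5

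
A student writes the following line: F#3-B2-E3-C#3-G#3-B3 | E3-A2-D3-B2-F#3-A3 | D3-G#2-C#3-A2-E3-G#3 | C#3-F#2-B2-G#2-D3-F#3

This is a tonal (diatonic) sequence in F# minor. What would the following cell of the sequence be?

B2 E2 A2 F#2 C#3 E3

With a 6-note motive the entries are F#3, E3, D3, C#3, each down a 2nd from the previous.
From B2 the diatonic shape gives B2 E2 A2 F#2 C#3 E3.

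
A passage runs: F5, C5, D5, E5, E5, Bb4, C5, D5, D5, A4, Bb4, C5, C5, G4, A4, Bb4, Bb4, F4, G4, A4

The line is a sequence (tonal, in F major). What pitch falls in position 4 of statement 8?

Grouping in 4s, the 4th note of each cell is E5, D5, C5, Bb4, A4.
Extending down a 2nd: G4 → F4 → E4.

E4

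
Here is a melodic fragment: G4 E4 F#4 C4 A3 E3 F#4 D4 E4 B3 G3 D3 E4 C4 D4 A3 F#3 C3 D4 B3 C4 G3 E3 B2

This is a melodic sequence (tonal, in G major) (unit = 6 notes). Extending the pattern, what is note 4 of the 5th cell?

With 6-note cells, note 4 of each statement runs C4, B3, A3, G3.
One more down a 2nd gives F#3.

F#3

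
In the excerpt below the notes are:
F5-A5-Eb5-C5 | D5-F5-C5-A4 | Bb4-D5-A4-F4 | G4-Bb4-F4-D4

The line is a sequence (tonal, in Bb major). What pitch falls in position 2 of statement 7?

The unit is 4 notes. Position-2 pitches of the 4 shown cells: A5, F5, D5, Bb4.
Carrying that down a 3rd forward: G4 → Eb4 → C4.

C4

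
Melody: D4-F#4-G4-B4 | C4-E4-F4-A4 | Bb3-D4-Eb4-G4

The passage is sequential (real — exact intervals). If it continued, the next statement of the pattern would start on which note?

The 4-note cells begin on D4, C4, Bb3 — each down a 2nd from the last.
The next head, down a 2nd from Bb3, is Ab3.

Ab3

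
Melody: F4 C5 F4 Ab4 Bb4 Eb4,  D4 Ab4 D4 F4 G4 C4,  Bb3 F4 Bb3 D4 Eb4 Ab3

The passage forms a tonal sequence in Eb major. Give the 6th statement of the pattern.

Unit = 6 notes; the statements start on F4, D4, Bb3, moving down a 3rd each time.
Extending down a 3rd: G3 → Eb3 → C3.
So cell 6 is C3 G3 C3 Eb3 F3 Bb2.

C3 G3 C3 Eb3 F3 Bb2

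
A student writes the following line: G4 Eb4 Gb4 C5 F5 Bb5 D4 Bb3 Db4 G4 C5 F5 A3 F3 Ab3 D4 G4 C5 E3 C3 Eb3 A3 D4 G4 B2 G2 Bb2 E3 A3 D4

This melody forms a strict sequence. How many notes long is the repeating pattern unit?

30 notes total. Splitting into 5 groups of 6:
G4 Eb4 Gb4 C5 F5 Bb5 | D4 Bb3 Db4 G4 C5 F5 | A3 F3 Ab3 D4 G4 C5 | E3 C3 Eb3 A3 D4 G4 | B2 G2 Bb2 E3 A3 D4
Each cell is the previous one down a 4th — so the unit is 6 notes.

6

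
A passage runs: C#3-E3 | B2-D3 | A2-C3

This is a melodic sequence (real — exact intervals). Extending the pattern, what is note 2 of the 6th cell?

The unit is 2 notes. Position-2 pitches of the 3 shown cells: E3, D3, C3.
Extending down a 2nd: Bb2 → Ab2 → Gb2.

Gb2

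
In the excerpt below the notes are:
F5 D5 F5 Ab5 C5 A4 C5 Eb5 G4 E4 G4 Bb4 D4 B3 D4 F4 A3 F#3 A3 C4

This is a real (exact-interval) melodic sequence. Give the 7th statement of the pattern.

With a 4-note motive the entries are F5, C5, G4, D4, A3, each down a 4th from the previous.
Carrying on: E3 → B2.
From B2 the exact shape gives B2 G#2 B2 D3.

B2 G#2 B2 D3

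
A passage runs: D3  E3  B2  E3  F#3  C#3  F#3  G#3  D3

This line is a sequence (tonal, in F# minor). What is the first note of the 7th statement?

The 3-note cells begin on D3, E3, F#3 — each up a 2nd from the last.
Extending the heads up a 2nd: G#3 → A3 → B3 → C#4.

C#4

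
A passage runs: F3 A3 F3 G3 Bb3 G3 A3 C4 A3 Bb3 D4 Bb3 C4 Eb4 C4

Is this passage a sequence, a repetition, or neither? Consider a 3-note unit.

sequence

Each 3-note cell is the previous one transposed up a 2nd.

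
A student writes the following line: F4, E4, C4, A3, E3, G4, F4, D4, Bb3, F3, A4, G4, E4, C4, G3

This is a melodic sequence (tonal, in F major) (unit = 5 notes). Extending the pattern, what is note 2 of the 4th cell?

A4

Grouping in 5s, the 2nd note of each cell is E4, F4, G4.
From G4, up a 2nd gives A4.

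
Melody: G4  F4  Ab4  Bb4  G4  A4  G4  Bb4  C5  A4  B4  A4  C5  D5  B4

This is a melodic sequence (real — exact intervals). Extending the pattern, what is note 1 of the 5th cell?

D#5

Grouping in 5s, the 1st note of each cell is G4, A4, B4.
Extending up a 2nd: C#5 → D#5.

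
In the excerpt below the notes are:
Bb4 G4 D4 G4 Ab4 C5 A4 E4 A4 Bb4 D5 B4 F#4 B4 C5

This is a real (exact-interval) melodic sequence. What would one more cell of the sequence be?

E5 C#5 G#4 C#5 D5

Taking 5-note groups, the heads are Bb4, C5, D5: the pattern moves up a 2nd.
From E5 the exact shape gives E5 C#5 G#4 C#5 D5.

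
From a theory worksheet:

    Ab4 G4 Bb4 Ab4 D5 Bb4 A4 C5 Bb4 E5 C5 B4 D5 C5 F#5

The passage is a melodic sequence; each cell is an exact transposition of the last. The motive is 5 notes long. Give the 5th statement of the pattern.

The 5-note cells begin on Ab4, Bb4, C5 — each up a 2nd from the last.
Continuing the starts: D5 → E5.
From E5 the exact shape gives E5 D#5 F#5 E5 A#5.

E5 D#5 F#5 E5 A#5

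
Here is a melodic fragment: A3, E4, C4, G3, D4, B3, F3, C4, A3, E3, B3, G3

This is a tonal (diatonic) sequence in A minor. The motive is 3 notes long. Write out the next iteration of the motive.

Taking 3-note groups, the heads are A3, G3, F3, E3: the pattern moves down a 2nd.
Statement 5 starts on D3 and keeps the same diatonic contour: D3 A3 F3.

D3 A3 F3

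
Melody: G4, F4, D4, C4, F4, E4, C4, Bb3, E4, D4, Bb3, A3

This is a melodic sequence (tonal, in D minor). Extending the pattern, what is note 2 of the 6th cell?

A3

The unit is 4 notes. Position-2 pitches of the 3 shown cells: F4, E4, D4.
Extending down a 2nd: C4 → Bb3 → A3.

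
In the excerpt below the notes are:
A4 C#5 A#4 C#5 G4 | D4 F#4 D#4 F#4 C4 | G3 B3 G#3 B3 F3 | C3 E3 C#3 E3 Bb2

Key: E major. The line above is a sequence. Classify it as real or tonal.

real

Each cell has the same semitone pattern (4, -3, 3, -6) — intervals are preserved exactly.
And A#4 lies outside E major, so the sequence is real rather than tonal.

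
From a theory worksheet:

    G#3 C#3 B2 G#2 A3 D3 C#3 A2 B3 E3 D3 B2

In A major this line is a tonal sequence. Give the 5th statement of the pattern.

D4 G#3 F#3 D3

With a 4-note motive the entries are G#3, A3, B3, each up a 2nd from the previous.
Extending up a 2nd: C#4 → D4.
From D4 the diatonic shape gives D4 G#3 F#3 D3.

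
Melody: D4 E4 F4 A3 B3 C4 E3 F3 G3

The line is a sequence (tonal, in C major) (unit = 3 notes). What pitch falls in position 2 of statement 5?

G2

The unit is 3 notes. Position-2 pitches of the 3 shown cells: E4, B3, F3.
Each moves down a 4th. Continuing: C3 → G2.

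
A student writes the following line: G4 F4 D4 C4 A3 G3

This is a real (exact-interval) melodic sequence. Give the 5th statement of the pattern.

The 2-note cells begin on G4, D4, A3 — each down a 4th from the last.
Carrying on: E3 → B2.
So cell 5 is B2 A2.

B2 A2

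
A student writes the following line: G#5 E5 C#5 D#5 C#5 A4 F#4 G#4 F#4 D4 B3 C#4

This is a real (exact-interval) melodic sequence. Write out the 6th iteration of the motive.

A2 F2 D2 E2

Unit = 4 notes; the statements start on G#5, C#5, F#4, moving down a 5th each time.
Continuing the starts: B3 → E3 → A2.
So cell 6 is A2 F2 D2 E2.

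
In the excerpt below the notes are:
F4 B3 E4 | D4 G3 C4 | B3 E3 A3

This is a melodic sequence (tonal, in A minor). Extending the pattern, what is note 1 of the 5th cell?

E3

The unit is 3 notes. Position-1 pitches of the 3 shown cells: F4, D4, B3.
Extending down a 3rd: G3 → E3.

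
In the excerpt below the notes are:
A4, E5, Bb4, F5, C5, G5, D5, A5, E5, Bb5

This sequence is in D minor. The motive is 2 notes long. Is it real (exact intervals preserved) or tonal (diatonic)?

tonal

Every note is diatonic to D minor.
Cell 1 has +7 semitones from note 1 to 2, but cell 5 has +6 — the interval quality changes while the contour stays the same, which is the hallmark of a tonal sequence.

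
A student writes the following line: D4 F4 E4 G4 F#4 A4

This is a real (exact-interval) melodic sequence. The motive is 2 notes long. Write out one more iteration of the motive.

With a 2-note motive the entries are D4, E4, F#4, each up a 2nd from the previous.
Statement 4 starts on G#4 and keeps the same exact contour: G#4 B4.

G#4 B4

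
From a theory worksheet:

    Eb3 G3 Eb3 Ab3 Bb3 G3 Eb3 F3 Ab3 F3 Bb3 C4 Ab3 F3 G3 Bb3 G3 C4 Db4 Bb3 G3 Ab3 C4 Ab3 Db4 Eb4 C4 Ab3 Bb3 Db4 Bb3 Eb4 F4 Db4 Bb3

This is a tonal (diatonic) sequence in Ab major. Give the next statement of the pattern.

C4 Eb4 C4 F4 G4 Eb4 C4

Taking 7-note groups, the heads are Eb3, F3, G3, Ab3, Bb3: the pattern moves up a 2nd.
From C4 the diatonic shape gives C4 Eb4 C4 F4 G4 Eb4 C4.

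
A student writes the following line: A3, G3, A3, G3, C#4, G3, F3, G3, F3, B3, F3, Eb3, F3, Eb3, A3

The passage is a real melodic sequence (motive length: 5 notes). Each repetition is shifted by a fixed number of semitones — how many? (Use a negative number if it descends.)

-2

The 5-note cells begin on A3, G3, F3 — each down a 2nd from the last.
A3 to G3 spans -2 semitones.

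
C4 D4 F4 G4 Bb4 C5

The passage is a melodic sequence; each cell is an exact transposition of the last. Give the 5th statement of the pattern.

Ab5 Bb5

The 2-note cells begin on C4, F4, Bb4 — each up a 4th from the last.
Carrying on: Eb5 → Ab5.
Statement 5 starts on Ab5 and keeps the same exact contour: Ab5 Bb5.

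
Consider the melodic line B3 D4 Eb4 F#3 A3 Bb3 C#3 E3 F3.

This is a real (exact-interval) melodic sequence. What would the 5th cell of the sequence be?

D#2 F#2 G2

Unit = 3 notes; the statements start on B3, F#3, C#3, moving down a 4th each time.
Extending down a 4th: G#2 → D#2.
Statement 5 starts on D#2 and keeps the same exact contour: D#2 F#2 G2.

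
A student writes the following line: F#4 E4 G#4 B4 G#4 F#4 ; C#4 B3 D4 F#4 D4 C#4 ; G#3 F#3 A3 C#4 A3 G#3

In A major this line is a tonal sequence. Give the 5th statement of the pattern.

Unit = 6 notes; the statements start on F#4, C#4, G#3, moving down a 4th each time.
Extending down a 4th: D3 → A2.
Statement 5 starts on A2 and keeps the same diatonic contour: A2 G#2 B2 D3 B2 A2.

A2 G#2 B2 D3 B2 A2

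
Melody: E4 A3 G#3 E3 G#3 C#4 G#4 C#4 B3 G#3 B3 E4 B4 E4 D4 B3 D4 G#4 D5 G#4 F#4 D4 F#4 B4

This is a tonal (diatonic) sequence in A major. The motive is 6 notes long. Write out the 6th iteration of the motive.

With a 6-note motive the entries are E4, G#4, B4, D5, each up a 3rd from the previous.
Carrying on: F#5 → A5.
From A5 the diatonic shape gives A5 D5 C#5 A4 C#5 F#5.

A5 D5 C#5 A4 C#5 F#5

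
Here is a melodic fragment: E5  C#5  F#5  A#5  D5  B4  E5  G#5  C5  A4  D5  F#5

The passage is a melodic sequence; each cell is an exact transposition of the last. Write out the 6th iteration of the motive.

With a 4-note motive the entries are E5, D5, C5, each down a 2nd from the previous.
Extending down a 2nd: Bb4 → Ab4 → Gb4.
From Gb4 the exact shape gives Gb4 Eb4 Ab4 C5.

Gb4 Eb4 Ab4 C5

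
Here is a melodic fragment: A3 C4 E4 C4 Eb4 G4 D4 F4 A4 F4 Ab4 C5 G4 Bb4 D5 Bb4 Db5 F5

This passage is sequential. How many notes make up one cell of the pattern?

Try groups of 6 (3 cells in 18 notes):
A3 C4 E4 C4 Eb4 G4 | D4 F4 A4 F4 Ab4 C5 | G4 Bb4 D5 Bb4 Db5 F5
Every group is a transposition up a 4th of the one before; no shorter unit works.

6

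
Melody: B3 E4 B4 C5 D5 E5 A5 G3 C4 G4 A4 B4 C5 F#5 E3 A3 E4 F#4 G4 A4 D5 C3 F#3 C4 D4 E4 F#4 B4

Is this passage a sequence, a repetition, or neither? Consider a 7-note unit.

Each 7-note cell is the previous one transposed down a 3rd.

sequence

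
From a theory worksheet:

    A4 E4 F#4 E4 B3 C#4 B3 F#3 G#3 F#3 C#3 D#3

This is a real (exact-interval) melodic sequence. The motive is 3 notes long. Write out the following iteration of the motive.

C#3 G#2 A#2

Taking 3-note groups, the heads are A4, E4, B3, F#3: the pattern moves down a 4th.
Statement 5 starts on C#3 and keeps the same exact contour: C#3 G#2 A#2.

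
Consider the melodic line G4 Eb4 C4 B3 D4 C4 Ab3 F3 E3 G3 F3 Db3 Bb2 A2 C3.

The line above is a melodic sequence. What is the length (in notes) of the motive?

15 notes total. Splitting into 3 groups of 5:
G4 Eb4 C4 B3 D4 | C4 Ab3 F3 E3 G3 | F3 Db3 Bb2 A2 C3
Every group is a transposition down a 5th of the one before; no shorter unit works.

5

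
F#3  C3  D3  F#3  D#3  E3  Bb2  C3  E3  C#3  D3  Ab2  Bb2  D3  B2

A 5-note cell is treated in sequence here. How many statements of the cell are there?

3

15 notes in groups of 5 gives 15/5 = 3 statements.
Starts: F#3, E3, D3 — each down a 2nd.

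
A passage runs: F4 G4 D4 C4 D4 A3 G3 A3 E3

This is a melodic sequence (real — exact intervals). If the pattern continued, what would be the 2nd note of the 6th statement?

The unit is 3 notes. Position-2 pitches of the 3 shown cells: G4, D4, A3.
Extending down a 4th: E3 → B2 → F#2.

F#2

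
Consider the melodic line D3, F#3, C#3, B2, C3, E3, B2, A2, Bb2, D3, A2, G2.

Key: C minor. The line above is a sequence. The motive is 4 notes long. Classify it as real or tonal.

Each cell has the same semitone pattern (4, -5, -2) — intervals are preserved exactly.
And F#3 lies outside C minor, so the sequence is real rather than tonal.

real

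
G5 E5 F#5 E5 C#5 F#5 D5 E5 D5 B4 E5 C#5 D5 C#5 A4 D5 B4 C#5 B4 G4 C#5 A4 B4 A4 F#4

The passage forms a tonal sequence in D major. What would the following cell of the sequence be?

The 5-note cells begin on G5, F#5, E5, D5, C#5 — each down a 2nd from the last.
From B4 the diatonic shape gives B4 G4 A4 G4 E4.

B4 G4 A4 G4 E4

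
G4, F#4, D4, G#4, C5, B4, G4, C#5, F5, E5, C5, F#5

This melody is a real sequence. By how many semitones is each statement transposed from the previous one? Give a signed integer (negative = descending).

5

The 4-note cells begin on G4, C5, F5 — each up a 4th from the last.
Counting half-steps from G4 to C5: 5.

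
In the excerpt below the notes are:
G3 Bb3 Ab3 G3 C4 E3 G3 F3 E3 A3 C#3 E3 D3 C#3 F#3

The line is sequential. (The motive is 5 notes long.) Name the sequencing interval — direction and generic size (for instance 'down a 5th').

down a 3rd

The 5-note cells begin on G3, E3, C#3 — each down a 3rd from the last.
G3 to E3 is down a 3rd.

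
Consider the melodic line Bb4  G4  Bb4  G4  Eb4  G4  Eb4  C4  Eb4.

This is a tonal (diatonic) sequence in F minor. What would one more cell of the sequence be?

Unit = 3 notes; the statements start on Bb4, G4, Eb4, moving down a 3rd each time.
So cell 4 is C4 Ab3 C4.

C4 Ab3 C4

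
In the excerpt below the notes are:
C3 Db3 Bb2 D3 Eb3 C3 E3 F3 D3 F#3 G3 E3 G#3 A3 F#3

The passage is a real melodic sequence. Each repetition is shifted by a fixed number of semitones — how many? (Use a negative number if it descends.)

2

Taking 3-note groups, the heads are C3, D3, E3, F#3, G#3: the pattern moves up a 2nd.
C3 to D3 spans +2 semitones.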